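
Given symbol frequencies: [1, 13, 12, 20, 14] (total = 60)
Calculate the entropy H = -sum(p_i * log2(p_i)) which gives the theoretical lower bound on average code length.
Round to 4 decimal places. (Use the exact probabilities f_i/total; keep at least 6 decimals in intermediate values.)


Per-symbol terms -p_i * log2(p_i) with p_i = f_i/60:
  p = 1/60 = 0.016667: log2(p) = -5.906891, -p*log2(p) = 0.098448
  p = 13/60 = 0.216667: log2(p) = -2.206451, -p*log2(p) = 0.478064
  p = 12/60 = 0.200000: log2(p) = -2.321928, -p*log2(p) = 0.464386
  p = 20/60 = 0.333333: log2(p) = -1.584963, -p*log2(p) = 0.528321
  p = 14/60 = 0.233333: log2(p) = -2.099536, -p*log2(p) = 0.489892
H = 0.098448 + 0.478064 + 0.464386 + 0.528321 + 0.489892 = 2.059111

H = 2.0591 bits/symbol


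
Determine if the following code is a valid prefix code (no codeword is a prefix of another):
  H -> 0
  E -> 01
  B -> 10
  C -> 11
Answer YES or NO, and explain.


Checking each pair (does one codeword prefix another?):
  H='0' vs E='01': prefix -- VIOLATION

NO -- this is NOT a valid prefix code. H (0) is a prefix of E (01).


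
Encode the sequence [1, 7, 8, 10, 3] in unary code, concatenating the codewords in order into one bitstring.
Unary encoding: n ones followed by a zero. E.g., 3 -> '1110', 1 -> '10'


Encode each number as n ones followed by a terminating 0:
  1 -> 10 (2 bits)
  7 -> 11111110 (8 bits)
  8 -> 111111110 (9 bits)
  10 -> 11111111110 (11 bits)
  3 -> 1110 (4 bits)
Total length = 2 + 8 + 9 + 11 + 4 = 34 bits.

Unary([1, 7, 8, 10, 3]) = 1011111110111111110111111111101110 (34 bits)


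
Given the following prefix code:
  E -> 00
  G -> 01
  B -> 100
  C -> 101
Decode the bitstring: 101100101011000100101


Decoding step by step:
Bits 101 -> C
Bits 100 -> B
Bits 101 -> C
Bits 01 -> G
Bits 100 -> B
Bits 01 -> G
Bits 00 -> E
Bits 101 -> C


Decoded message: CBCGBGEC


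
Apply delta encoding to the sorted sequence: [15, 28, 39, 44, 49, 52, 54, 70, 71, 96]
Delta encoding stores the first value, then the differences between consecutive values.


First value: 15
Deltas:
  28 - 15 = 13
  39 - 28 = 11
  44 - 39 = 5
  49 - 44 = 5
  52 - 49 = 3
  54 - 52 = 2
  70 - 54 = 16
  71 - 70 = 1
  96 - 71 = 25


Delta encoded: [15, 13, 11, 5, 5, 3, 2, 16, 1, 25]


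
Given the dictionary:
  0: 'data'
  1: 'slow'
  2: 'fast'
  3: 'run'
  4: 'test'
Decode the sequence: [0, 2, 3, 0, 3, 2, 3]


Look up each index in the dictionary:
  0 -> 'data'
  2 -> 'fast'
  3 -> 'run'
  0 -> 'data'
  3 -> 'run'
  2 -> 'fast'
  3 -> 'run'

Decoded: "data fast run data run fast run"


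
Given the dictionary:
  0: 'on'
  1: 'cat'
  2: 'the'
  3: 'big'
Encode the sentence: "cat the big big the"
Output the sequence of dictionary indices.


Look up each word in the dictionary:
  'cat' -> 1
  'the' -> 2
  'big' -> 3
  'big' -> 3
  'the' -> 2

Encoded: [1, 2, 3, 3, 2]


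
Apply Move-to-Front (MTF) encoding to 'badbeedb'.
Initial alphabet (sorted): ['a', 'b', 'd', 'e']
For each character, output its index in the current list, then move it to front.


MTF encoding:
'b': index 1 in ['a', 'b', 'd', 'e'] -> ['b', 'a', 'd', 'e']
'a': index 1 in ['b', 'a', 'd', 'e'] -> ['a', 'b', 'd', 'e']
'd': index 2 in ['a', 'b', 'd', 'e'] -> ['d', 'a', 'b', 'e']
'b': index 2 in ['d', 'a', 'b', 'e'] -> ['b', 'd', 'a', 'e']
'e': index 3 in ['b', 'd', 'a', 'e'] -> ['e', 'b', 'd', 'a']
'e': index 0 in ['e', 'b', 'd', 'a'] -> ['e', 'b', 'd', 'a']
'd': index 2 in ['e', 'b', 'd', 'a'] -> ['d', 'e', 'b', 'a']
'b': index 2 in ['d', 'e', 'b', 'a'] -> ['b', 'd', 'e', 'a']


Output: [1, 1, 2, 2, 3, 0, 2, 2]


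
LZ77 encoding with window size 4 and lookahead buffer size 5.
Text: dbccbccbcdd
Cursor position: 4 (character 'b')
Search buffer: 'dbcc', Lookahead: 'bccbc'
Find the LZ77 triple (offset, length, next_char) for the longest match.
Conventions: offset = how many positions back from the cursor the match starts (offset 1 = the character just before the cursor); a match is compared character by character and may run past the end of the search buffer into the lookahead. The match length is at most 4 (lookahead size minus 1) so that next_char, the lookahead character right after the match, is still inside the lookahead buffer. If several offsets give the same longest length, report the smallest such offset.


Try each offset into the search buffer:
  offset=1 (pos 3, char 'c'): match length 0
  offset=2 (pos 2, char 'c'): match length 0
  offset=3 (pos 1, char 'b'): match length 4
  offset=4 (pos 0, char 'd'): match length 0
Longest match has length 4 at offset 3.
next_char = character at position 4 + 4 = 8 -> 'c'

Best match: offset=3, length=4 (matching 'bccb' starting at position 1)
LZ77 triple: (3, 4, 'c')


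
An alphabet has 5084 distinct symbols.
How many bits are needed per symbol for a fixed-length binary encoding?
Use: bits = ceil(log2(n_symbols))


log2(5084) = 12.3117
Bracket: 2^12 = 4096 < 5084 <= 2^13 = 8192
So ceil(log2(5084)) = 13

bits = ceil(log2(5084)) = ceil(12.3117) = 13 bits


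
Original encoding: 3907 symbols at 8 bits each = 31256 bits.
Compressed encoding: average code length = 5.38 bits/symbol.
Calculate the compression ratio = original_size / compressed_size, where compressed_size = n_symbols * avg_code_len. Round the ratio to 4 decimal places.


original_size = n_symbols * orig_bits = 3907 * 8 = 31256 bits
compressed_size = n_symbols * avg_code_len = 3907 * 5.38 = 21019.66 bits
ratio = original_size / compressed_size = 31256 / 21019.66 = 1.487

Compression ratio = 1.487


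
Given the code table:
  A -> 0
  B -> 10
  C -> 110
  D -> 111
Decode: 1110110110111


Decoding:
111 -> D
0 -> A
110 -> C
110 -> C
111 -> D


Result: DACCD


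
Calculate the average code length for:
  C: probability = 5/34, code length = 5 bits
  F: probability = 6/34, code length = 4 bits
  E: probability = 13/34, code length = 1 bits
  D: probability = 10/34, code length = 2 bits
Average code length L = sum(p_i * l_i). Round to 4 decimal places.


Weighted contributions p_i * l_i:
  C: (5/34) * 5 = 25/34
  F: (6/34) * 4 = 24/34
  E: (13/34) * 1 = 13/34
  D: (10/34) * 2 = 20/34
Sum = (25 + 24 + 13 + 20)/34 = 82/34

L = 82/34 = 2.4118 bits/symbol


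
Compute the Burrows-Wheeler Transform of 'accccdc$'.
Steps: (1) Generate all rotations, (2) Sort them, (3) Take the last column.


Rotations (sorted):
  0: $accccdc -> last char: c
  1: accccdc$ -> last char: $
  2: c$accccd -> last char: d
  3: ccccdc$a -> last char: a
  4: cccdc$ac -> last char: c
  5: ccdc$acc -> last char: c
  6: cdc$accc -> last char: c
  7: dc$acccc -> last char: c


BWT = c$dacccc


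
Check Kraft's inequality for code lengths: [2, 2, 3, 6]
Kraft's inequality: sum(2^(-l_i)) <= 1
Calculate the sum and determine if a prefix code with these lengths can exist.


Sum = 2^(-2) + 2^(-2) + 2^(-3) + 2^(-6)
    = 0.25 + 0.25 + 0.125 + 0.015625
    = 41/64 = 0.640625
Since 0.640625 <= 1, Kraft's inequality IS satisfied.
A prefix code with these lengths CAN exist.

Kraft sum = 0.640625. Satisfied.


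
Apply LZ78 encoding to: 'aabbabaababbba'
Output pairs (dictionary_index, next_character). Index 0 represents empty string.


LZ78 encoding steps:
Dictionary: {0: ''}
Step 1: w='' (idx 0), next='a' -> output (0, 'a'), add 'a' as idx 1
Step 2: w='a' (idx 1), next='b' -> output (1, 'b'), add 'ab' as idx 2
Step 3: w='' (idx 0), next='b' -> output (0, 'b'), add 'b' as idx 3
Step 4: w='ab' (idx 2), next='a' -> output (2, 'a'), add 'aba' as idx 4
Step 5: w='aba' (idx 4), next='b' -> output (4, 'b'), add 'abab' as idx 5
Step 6: w='b' (idx 3), next='b' -> output (3, 'b'), add 'bb' as idx 6
Step 7: w='a' (idx 1), end of input -> output (1, '')


Encoded: [(0, 'a'), (1, 'b'), (0, 'b'), (2, 'a'), (4, 'b'), (3, 'b'), (1, '')]


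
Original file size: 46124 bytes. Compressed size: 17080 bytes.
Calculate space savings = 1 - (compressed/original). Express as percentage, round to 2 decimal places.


ratio = compressed/original = 17080/46124 = 0.370306
savings = 1 - ratio = 1 - 0.370306 = 0.629694
as a percentage: 0.629694 * 100 = 62.97%

Space savings = 1 - 17080/46124 = 62.97%


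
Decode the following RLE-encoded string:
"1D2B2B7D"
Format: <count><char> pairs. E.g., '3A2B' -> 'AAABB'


Expanding each <count><char> pair:
  1D -> 'D'
  2B -> 'BB'
  2B -> 'BB'
  7D -> 'DDDDDDD'

Decoded = DBBBBDDDDDDD


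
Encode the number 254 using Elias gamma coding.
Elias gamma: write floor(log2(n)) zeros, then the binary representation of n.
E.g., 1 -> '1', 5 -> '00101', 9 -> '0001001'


num_bits = floor(log2(254)) + 1 = 8
leading_zeros = num_bits - 1 = 7
binary(254) = 11111110

Elias gamma(254) = '0000000' + '11111110' = 000000011111110 (15 bits)


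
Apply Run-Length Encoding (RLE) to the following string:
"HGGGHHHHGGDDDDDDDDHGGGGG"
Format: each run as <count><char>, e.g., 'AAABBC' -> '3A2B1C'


Scanning runs left to right:
  i=0: run of 'H' x 1 -> '1H'
  i=1: run of 'G' x 3 -> '3G'
  i=4: run of 'H' x 4 -> '4H'
  i=8: run of 'G' x 2 -> '2G'
  i=10: run of 'D' x 8 -> '8D'
  i=18: run of 'H' x 1 -> '1H'
  i=19: run of 'G' x 5 -> '5G'

RLE = 1H3G4H2G8D1H5G


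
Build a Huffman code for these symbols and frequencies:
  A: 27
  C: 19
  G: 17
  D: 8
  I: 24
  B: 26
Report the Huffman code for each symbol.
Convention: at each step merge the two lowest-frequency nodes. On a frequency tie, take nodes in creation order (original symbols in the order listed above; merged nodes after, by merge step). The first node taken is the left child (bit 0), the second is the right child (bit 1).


Huffman tree construction:
Step 1: Merge D(8) + G(17) = 25
Step 2: Merge C(19) + I(24) = 43
Step 3: Merge (D+G)(25) + B(26) = 51
Step 4: Merge A(27) + (C+I)(43) = 70
Step 5: Merge ((D+G)+B)(51) + (A+(C+I))(70) = 121
Read each symbol's code off the tree from the root (left child = 0, right child = 1).

Codes:
  A: 10 (length 2)
  C: 110 (length 3)
  G: 001 (length 3)
  D: 000 (length 3)
  I: 111 (length 3)
  B: 01 (length 2)
Average code length: 310/121 = 2.5620 bits/symbol


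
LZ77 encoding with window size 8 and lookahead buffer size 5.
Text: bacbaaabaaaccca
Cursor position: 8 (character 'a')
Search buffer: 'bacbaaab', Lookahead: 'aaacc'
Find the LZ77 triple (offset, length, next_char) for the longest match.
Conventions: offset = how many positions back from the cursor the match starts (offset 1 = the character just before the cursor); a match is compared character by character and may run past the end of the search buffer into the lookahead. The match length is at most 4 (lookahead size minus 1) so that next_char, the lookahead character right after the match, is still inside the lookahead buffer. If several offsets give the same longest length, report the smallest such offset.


Try each offset into the search buffer:
  offset=1 (pos 7, char 'b'): match length 0
  offset=2 (pos 6, char 'a'): match length 1
  offset=3 (pos 5, char 'a'): match length 2
  offset=4 (pos 4, char 'a'): match length 3
  offset=5 (pos 3, char 'b'): match length 0
  offset=6 (pos 2, char 'c'): match length 0
  offset=7 (pos 1, char 'a'): match length 1
  offset=8 (pos 0, char 'b'): match length 0
Longest match has length 3 at offset 4.
next_char = character at position 8 + 3 = 11 -> 'c'

Best match: offset=4, length=3 (matching 'aaa' starting at position 4)
LZ77 triple: (4, 3, 'c')


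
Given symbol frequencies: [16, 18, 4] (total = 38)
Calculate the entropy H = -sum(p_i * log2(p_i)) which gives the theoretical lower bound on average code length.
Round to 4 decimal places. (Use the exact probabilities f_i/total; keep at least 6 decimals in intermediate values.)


Per-symbol terms -p_i * log2(p_i) with p_i = f_i/38:
  p = 16/38 = 0.421053: log2(p) = -1.247928, -p*log2(p) = 0.525443
  p = 18/38 = 0.473684: log2(p) = -1.078003, -p*log2(p) = 0.510633
  p = 4/38 = 0.105263: log2(p) = -3.247928, -p*log2(p) = 0.341887
H = 0.525443 + 0.510633 + 0.341887 = 1.377963

H = 1.378 bits/symbol


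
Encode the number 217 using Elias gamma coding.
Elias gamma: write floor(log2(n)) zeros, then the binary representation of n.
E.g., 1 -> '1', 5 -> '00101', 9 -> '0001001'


num_bits = floor(log2(217)) + 1 = 8
leading_zeros = num_bits - 1 = 7
binary(217) = 11011001

Elias gamma(217) = '0000000' + '11011001' = 000000011011001 (15 bits)


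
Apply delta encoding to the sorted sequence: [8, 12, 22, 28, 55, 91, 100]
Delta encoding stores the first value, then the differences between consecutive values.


First value: 8
Deltas:
  12 - 8 = 4
  22 - 12 = 10
  28 - 22 = 6
  55 - 28 = 27
  91 - 55 = 36
  100 - 91 = 9


Delta encoded: [8, 4, 10, 6, 27, 36, 9]


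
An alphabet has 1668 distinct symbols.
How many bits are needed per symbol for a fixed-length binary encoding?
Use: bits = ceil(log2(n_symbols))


log2(1668) = 10.7039
Bracket: 2^10 = 1024 < 1668 <= 2^11 = 2048
So ceil(log2(1668)) = 11

bits = ceil(log2(1668)) = ceil(10.7039) = 11 bits


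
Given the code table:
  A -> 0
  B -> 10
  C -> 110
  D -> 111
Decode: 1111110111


Decoding:
111 -> D
111 -> D
0 -> A
111 -> D


Result: DDAD


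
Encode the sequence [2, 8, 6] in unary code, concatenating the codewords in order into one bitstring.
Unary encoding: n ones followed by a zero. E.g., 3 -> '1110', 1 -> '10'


Encode each number as n ones followed by a terminating 0:
  2 -> 110 (3 bits)
  8 -> 111111110 (9 bits)
  6 -> 1111110 (7 bits)
Total length = 3 + 9 + 7 = 19 bits.

Unary([2, 8, 6]) = 1101111111101111110 (19 bits)


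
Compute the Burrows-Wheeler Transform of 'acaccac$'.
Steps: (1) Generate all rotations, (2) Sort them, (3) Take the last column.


Rotations (sorted):
  0: $acaccac -> last char: c
  1: ac$acacc -> last char: c
  2: acaccac$ -> last char: $
  3: accac$ac -> last char: c
  4: c$acacca -> last char: a
  5: cac$acac -> last char: c
  6: caccac$a -> last char: a
  7: ccac$aca -> last char: a


BWT = cc$cacaa


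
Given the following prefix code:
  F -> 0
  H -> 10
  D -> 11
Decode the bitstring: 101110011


Decoding step by step:
Bits 10 -> H
Bits 11 -> D
Bits 10 -> H
Bits 0 -> F
Bits 11 -> D


Decoded message: HDHFD


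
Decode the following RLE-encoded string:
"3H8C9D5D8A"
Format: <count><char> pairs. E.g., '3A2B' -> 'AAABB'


Expanding each <count><char> pair:
  3H -> 'HHH'
  8C -> 'CCCCCCCC'
  9D -> 'DDDDDDDDD'
  5D -> 'DDDDD'
  8A -> 'AAAAAAAA'

Decoded = HHHCCCCCCCCDDDDDDDDDDDDDDAAAAAAAA


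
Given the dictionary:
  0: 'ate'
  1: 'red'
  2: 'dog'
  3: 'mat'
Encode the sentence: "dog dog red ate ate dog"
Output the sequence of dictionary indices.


Look up each word in the dictionary:
  'dog' -> 2
  'dog' -> 2
  'red' -> 1
  'ate' -> 0
  'ate' -> 0
  'dog' -> 2

Encoded: [2, 2, 1, 0, 0, 2]


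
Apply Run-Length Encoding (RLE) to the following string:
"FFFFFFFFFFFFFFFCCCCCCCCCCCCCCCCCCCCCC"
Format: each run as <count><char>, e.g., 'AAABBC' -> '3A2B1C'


Scanning runs left to right:
  i=0: run of 'F' x 15 -> '15F'
  i=15: run of 'C' x 22 -> '22C'

RLE = 15F22C


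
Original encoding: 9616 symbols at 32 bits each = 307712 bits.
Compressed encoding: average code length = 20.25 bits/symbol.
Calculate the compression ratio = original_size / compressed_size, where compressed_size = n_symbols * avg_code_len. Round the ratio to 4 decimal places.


original_size = n_symbols * orig_bits = 9616 * 32 = 307712 bits
compressed_size = n_symbols * avg_code_len = 9616 * 20.25 = 194724.0 bits
ratio = original_size / compressed_size = 307712 / 194724.0 = 1.5802

Compression ratio = 1.5802


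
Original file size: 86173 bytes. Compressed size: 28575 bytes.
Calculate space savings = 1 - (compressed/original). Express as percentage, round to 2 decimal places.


ratio = compressed/original = 28575/86173 = 0.3316
savings = 1 - ratio = 1 - 0.3316 = 0.6684
as a percentage: 0.6684 * 100 = 66.84%

Space savings = 1 - 28575/86173 = 66.84%


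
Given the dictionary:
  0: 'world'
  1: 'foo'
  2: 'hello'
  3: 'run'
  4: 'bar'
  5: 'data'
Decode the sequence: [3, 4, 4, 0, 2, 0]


Look up each index in the dictionary:
  3 -> 'run'
  4 -> 'bar'
  4 -> 'bar'
  0 -> 'world'
  2 -> 'hello'
  0 -> 'world'

Decoded: "run bar bar world hello world"


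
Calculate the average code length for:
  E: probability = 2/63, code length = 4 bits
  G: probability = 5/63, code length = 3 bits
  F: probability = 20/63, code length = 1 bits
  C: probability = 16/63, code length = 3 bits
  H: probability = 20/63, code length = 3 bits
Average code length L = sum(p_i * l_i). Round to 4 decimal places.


Weighted contributions p_i * l_i:
  E: (2/63) * 4 = 8/63
  G: (5/63) * 3 = 15/63
  F: (20/63) * 1 = 20/63
  C: (16/63) * 3 = 48/63
  H: (20/63) * 3 = 60/63
Sum = (8 + 15 + 20 + 48 + 60)/63 = 151/63

L = 151/63 = 2.3968 bits/symbol


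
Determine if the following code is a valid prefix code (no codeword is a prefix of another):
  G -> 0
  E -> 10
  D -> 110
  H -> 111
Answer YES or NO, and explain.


Checking each pair (does one codeword prefix another?):
  G='0' vs E='10': no prefix
  G='0' vs D='110': no prefix
  G='0' vs H='111': no prefix
  E='10' vs G='0': no prefix
  E='10' vs D='110': no prefix
  E='10' vs H='111': no prefix
  D='110' vs G='0': no prefix
  D='110' vs E='10': no prefix
  D='110' vs H='111': no prefix
  H='111' vs G='0': no prefix
  H='111' vs E='10': no prefix
  H='111' vs D='110': no prefix
No violation found over all pairs.

YES -- this is a valid prefix code. No codeword is a prefix of any other codeword.


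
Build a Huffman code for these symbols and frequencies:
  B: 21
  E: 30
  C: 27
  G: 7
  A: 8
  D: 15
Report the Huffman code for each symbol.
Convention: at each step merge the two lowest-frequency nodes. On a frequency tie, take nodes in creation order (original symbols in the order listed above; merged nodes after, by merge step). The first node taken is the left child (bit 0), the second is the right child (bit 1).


Huffman tree construction:
Step 1: Merge G(7) + A(8) = 15
Step 2: Merge D(15) + (G+A)(15) = 30
Step 3: Merge B(21) + C(27) = 48
Step 4: Merge E(30) + (D+(G+A))(30) = 60
Step 5: Merge (B+C)(48) + (E+(D+(G+A)))(60) = 108
Read each symbol's code off the tree from the root (left child = 0, right child = 1).

Codes:
  B: 00 (length 2)
  E: 10 (length 2)
  C: 01 (length 2)
  G: 1110 (length 4)
  A: 1111 (length 4)
  D: 110 (length 3)
Average code length: 261/108 = 2.4167 bits/symbol


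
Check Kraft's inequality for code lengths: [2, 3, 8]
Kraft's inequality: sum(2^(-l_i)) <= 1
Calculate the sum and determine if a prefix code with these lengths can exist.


Sum = 2^(-2) + 2^(-3) + 2^(-8)
    = 0.25 + 0.125 + 0.00390625
    = 97/256 = 0.37890625
Since 0.37890625 <= 1, Kraft's inequality IS satisfied.
A prefix code with these lengths CAN exist.

Kraft sum = 0.37890625. Satisfied.


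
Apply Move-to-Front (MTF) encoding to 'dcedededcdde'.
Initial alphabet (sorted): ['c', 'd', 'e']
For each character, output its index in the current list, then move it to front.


MTF encoding:
'd': index 1 in ['c', 'd', 'e'] -> ['d', 'c', 'e']
'c': index 1 in ['d', 'c', 'e'] -> ['c', 'd', 'e']
'e': index 2 in ['c', 'd', 'e'] -> ['e', 'c', 'd']
'd': index 2 in ['e', 'c', 'd'] -> ['d', 'e', 'c']
'e': index 1 in ['d', 'e', 'c'] -> ['e', 'd', 'c']
'd': index 1 in ['e', 'd', 'c'] -> ['d', 'e', 'c']
'e': index 1 in ['d', 'e', 'c'] -> ['e', 'd', 'c']
'd': index 1 in ['e', 'd', 'c'] -> ['d', 'e', 'c']
'c': index 2 in ['d', 'e', 'c'] -> ['c', 'd', 'e']
'd': index 1 in ['c', 'd', 'e'] -> ['d', 'c', 'e']
'd': index 0 in ['d', 'c', 'e'] -> ['d', 'c', 'e']
'e': index 2 in ['d', 'c', 'e'] -> ['e', 'd', 'c']


Output: [1, 1, 2, 2, 1, 1, 1, 1, 2, 1, 0, 2]


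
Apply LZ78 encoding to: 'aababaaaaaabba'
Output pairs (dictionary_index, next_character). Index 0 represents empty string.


LZ78 encoding steps:
Dictionary: {0: ''}
Step 1: w='' (idx 0), next='a' -> output (0, 'a'), add 'a' as idx 1
Step 2: w='a' (idx 1), next='b' -> output (1, 'b'), add 'ab' as idx 2
Step 3: w='ab' (idx 2), next='a' -> output (2, 'a'), add 'aba' as idx 3
Step 4: w='a' (idx 1), next='a' -> output (1, 'a'), add 'aa' as idx 4
Step 5: w='aa' (idx 4), next='a' -> output (4, 'a'), add 'aaa' as idx 5
Step 6: w='' (idx 0), next='b' -> output (0, 'b'), add 'b' as idx 6
Step 7: w='b' (idx 6), next='a' -> output (6, 'a'), add 'ba' as idx 7


Encoded: [(0, 'a'), (1, 'b'), (2, 'a'), (1, 'a'), (4, 'a'), (0, 'b'), (6, 'a')]


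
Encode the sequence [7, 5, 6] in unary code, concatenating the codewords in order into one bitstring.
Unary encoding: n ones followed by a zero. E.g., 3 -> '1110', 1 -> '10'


Encode each number as n ones followed by a terminating 0:
  7 -> 11111110 (8 bits)
  5 -> 111110 (6 bits)
  6 -> 1111110 (7 bits)
Total length = 8 + 6 + 7 = 21 bits.

Unary([7, 5, 6]) = 111111101111101111110 (21 bits)


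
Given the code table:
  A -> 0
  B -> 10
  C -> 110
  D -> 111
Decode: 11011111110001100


Decoding:
110 -> C
111 -> D
111 -> D
10 -> B
0 -> A
0 -> A
110 -> C
0 -> A


Result: CDDBAACA


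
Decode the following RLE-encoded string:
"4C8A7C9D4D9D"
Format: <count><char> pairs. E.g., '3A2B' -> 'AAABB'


Expanding each <count><char> pair:
  4C -> 'CCCC'
  8A -> 'AAAAAAAA'
  7C -> 'CCCCCCC'
  9D -> 'DDDDDDDDD'
  4D -> 'DDDD'
  9D -> 'DDDDDDDDD'

Decoded = CCCCAAAAAAAACCCCCCCDDDDDDDDDDDDDDDDDDDDDD


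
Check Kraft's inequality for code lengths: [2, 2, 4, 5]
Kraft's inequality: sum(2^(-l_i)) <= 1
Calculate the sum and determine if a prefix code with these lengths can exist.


Sum = 2^(-2) + 2^(-2) + 2^(-4) + 2^(-5)
    = 0.25 + 0.25 + 0.0625 + 0.03125
    = 19/32 = 0.59375
Since 0.59375 <= 1, Kraft's inequality IS satisfied.
A prefix code with these lengths CAN exist.

Kraft sum = 0.59375. Satisfied.


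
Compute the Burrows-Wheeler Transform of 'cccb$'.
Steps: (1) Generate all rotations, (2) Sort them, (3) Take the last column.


Rotations (sorted):
  0: $cccb -> last char: b
  1: b$ccc -> last char: c
  2: cb$cc -> last char: c
  3: ccb$c -> last char: c
  4: cccb$ -> last char: $


BWT = bccc$


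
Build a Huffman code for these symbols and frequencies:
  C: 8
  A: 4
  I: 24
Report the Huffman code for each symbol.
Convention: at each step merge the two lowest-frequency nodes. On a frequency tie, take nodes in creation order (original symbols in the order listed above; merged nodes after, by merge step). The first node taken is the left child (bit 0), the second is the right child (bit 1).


Huffman tree construction:
Step 1: Merge A(4) + C(8) = 12
Step 2: Merge (A+C)(12) + I(24) = 36
Read each symbol's code off the tree from the root (left child = 0, right child = 1).

Codes:
  C: 01 (length 2)
  A: 00 (length 2)
  I: 1 (length 1)
Average code length: 48/36 = 1.3333 bits/symbol


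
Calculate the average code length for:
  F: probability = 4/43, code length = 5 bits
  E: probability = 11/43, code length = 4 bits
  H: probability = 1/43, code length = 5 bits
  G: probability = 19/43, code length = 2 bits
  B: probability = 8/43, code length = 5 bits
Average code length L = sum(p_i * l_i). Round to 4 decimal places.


Weighted contributions p_i * l_i:
  F: (4/43) * 5 = 20/43
  E: (11/43) * 4 = 44/43
  H: (1/43) * 5 = 5/43
  G: (19/43) * 2 = 38/43
  B: (8/43) * 5 = 40/43
Sum = (20 + 44 + 5 + 38 + 40)/43 = 147/43

L = 147/43 = 3.4186 bits/symbol


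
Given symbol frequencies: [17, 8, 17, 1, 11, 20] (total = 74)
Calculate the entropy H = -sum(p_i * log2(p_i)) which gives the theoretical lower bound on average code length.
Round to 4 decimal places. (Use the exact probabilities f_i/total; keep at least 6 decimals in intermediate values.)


Per-symbol terms -p_i * log2(p_i) with p_i = f_i/74:
  p = 17/74 = 0.229730: log2(p) = -2.121991, -p*log2(p) = 0.487484
  p = 8/74 = 0.108108: log2(p) = -3.209453, -p*log2(p) = 0.346968
  p = 17/74 = 0.229730: log2(p) = -2.121991, -p*log2(p) = 0.487484
  p = 1/74 = 0.013514: log2(p) = -6.209453, -p*log2(p) = 0.083912
  p = 11/74 = 0.148649: log2(p) = -2.750022, -p*log2(p) = 0.408787
  p = 20/74 = 0.270270: log2(p) = -1.887525, -p*log2(p) = 0.510142
H = 0.487484 + 0.346968 + 0.487484 + 0.083912 + 0.408787 + 0.510142 = 2.324777

H = 2.3248 bits/symbol


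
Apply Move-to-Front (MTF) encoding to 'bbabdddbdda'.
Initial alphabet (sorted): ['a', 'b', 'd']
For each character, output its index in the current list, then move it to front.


MTF encoding:
'b': index 1 in ['a', 'b', 'd'] -> ['b', 'a', 'd']
'b': index 0 in ['b', 'a', 'd'] -> ['b', 'a', 'd']
'a': index 1 in ['b', 'a', 'd'] -> ['a', 'b', 'd']
'b': index 1 in ['a', 'b', 'd'] -> ['b', 'a', 'd']
'd': index 2 in ['b', 'a', 'd'] -> ['d', 'b', 'a']
'd': index 0 in ['d', 'b', 'a'] -> ['d', 'b', 'a']
'd': index 0 in ['d', 'b', 'a'] -> ['d', 'b', 'a']
'b': index 1 in ['d', 'b', 'a'] -> ['b', 'd', 'a']
'd': index 1 in ['b', 'd', 'a'] -> ['d', 'b', 'a']
'd': index 0 in ['d', 'b', 'a'] -> ['d', 'b', 'a']
'a': index 2 in ['d', 'b', 'a'] -> ['a', 'd', 'b']


Output: [1, 0, 1, 1, 2, 0, 0, 1, 1, 0, 2]


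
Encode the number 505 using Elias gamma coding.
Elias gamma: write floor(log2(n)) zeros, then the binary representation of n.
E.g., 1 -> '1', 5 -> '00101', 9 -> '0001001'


num_bits = floor(log2(505)) + 1 = 9
leading_zeros = num_bits - 1 = 8
binary(505) = 111111001

Elias gamma(505) = '00000000' + '111111001' = 00000000111111001 (17 bits)


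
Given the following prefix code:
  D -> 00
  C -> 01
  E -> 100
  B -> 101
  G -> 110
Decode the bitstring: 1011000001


Decoding step by step:
Bits 101 -> B
Bits 100 -> E
Bits 00 -> D
Bits 01 -> C


Decoded message: BEDC


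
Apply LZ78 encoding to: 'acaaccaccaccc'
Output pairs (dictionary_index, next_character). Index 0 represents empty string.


LZ78 encoding steps:
Dictionary: {0: ''}
Step 1: w='' (idx 0), next='a' -> output (0, 'a'), add 'a' as idx 1
Step 2: w='' (idx 0), next='c' -> output (0, 'c'), add 'c' as idx 2
Step 3: w='a' (idx 1), next='a' -> output (1, 'a'), add 'aa' as idx 3
Step 4: w='c' (idx 2), next='c' -> output (2, 'c'), add 'cc' as idx 4
Step 5: w='a' (idx 1), next='c' -> output (1, 'c'), add 'ac' as idx 5
Step 6: w='c' (idx 2), next='a' -> output (2, 'a'), add 'ca' as idx 6
Step 7: w='cc' (idx 4), next='c' -> output (4, 'c'), add 'ccc' as idx 7


Encoded: [(0, 'a'), (0, 'c'), (1, 'a'), (2, 'c'), (1, 'c'), (2, 'a'), (4, 'c')]


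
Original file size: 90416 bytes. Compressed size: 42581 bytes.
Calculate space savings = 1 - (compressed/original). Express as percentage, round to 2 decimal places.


ratio = compressed/original = 42581/90416 = 0.470945
savings = 1 - ratio = 1 - 0.470945 = 0.529055
as a percentage: 0.529055 * 100 = 52.91%

Space savings = 1 - 42581/90416 = 52.91%


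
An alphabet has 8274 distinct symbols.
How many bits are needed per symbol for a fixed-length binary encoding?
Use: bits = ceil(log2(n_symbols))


log2(8274) = 13.0144
Bracket: 2^13 = 8192 < 8274 <= 2^14 = 16384
So ceil(log2(8274)) = 14

bits = ceil(log2(8274)) = ceil(13.0144) = 14 bits


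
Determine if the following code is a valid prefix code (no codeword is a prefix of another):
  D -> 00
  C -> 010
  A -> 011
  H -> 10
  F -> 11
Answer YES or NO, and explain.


Checking each pair (does one codeword prefix another?):
  D='00' vs C='010': no prefix
  D='00' vs A='011': no prefix
  D='00' vs H='10': no prefix
  D='00' vs F='11': no prefix
  C='010' vs D='00': no prefix
  C='010' vs A='011': no prefix
  C='010' vs H='10': no prefix
  C='010' vs F='11': no prefix
  A='011' vs D='00': no prefix
  A='011' vs C='010': no prefix
  A='011' vs H='10': no prefix
  A='011' vs F='11': no prefix
  H='10' vs D='00': no prefix
  H='10' vs C='010': no prefix
  H='10' vs A='011': no prefix
  H='10' vs F='11': no prefix
  F='11' vs D='00': no prefix
  F='11' vs C='010': no prefix
  F='11' vs A='011': no prefix
  F='11' vs H='10': no prefix
No violation found over all pairs.

YES -- this is a valid prefix code. No codeword is a prefix of any other codeword.


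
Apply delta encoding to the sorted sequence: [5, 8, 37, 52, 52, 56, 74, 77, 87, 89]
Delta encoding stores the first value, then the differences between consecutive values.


First value: 5
Deltas:
  8 - 5 = 3
  37 - 8 = 29
  52 - 37 = 15
  52 - 52 = 0
  56 - 52 = 4
  74 - 56 = 18
  77 - 74 = 3
  87 - 77 = 10
  89 - 87 = 2


Delta encoded: [5, 3, 29, 15, 0, 4, 18, 3, 10, 2]


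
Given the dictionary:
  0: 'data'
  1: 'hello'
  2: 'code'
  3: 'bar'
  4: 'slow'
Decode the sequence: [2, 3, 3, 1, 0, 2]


Look up each index in the dictionary:
  2 -> 'code'
  3 -> 'bar'
  3 -> 'bar'
  1 -> 'hello'
  0 -> 'data'
  2 -> 'code'

Decoded: "code bar bar hello data code"


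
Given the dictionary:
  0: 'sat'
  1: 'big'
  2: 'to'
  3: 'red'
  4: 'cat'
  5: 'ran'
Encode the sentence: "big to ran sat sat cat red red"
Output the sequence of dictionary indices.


Look up each word in the dictionary:
  'big' -> 1
  'to' -> 2
  'ran' -> 5
  'sat' -> 0
  'sat' -> 0
  'cat' -> 4
  'red' -> 3
  'red' -> 3

Encoded: [1, 2, 5, 0, 0, 4, 3, 3]


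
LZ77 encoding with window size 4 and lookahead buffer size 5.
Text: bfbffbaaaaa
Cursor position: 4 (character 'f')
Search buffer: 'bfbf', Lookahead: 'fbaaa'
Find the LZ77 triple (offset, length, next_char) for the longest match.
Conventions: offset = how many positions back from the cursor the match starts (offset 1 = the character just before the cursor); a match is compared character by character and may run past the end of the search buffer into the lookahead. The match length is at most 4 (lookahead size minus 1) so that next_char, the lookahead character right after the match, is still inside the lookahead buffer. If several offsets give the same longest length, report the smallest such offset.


Try each offset into the search buffer:
  offset=1 (pos 3, char 'f'): match length 1
  offset=2 (pos 2, char 'b'): match length 0
  offset=3 (pos 1, char 'f'): match length 2
  offset=4 (pos 0, char 'b'): match length 0
Longest match has length 2 at offset 3.
next_char = character at position 4 + 2 = 6 -> 'a'

Best match: offset=3, length=2 (matching 'fb' starting at position 1)
LZ77 triple: (3, 2, 'a')


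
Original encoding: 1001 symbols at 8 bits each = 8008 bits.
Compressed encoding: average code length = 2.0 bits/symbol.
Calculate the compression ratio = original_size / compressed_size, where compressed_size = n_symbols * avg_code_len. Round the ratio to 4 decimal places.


original_size = n_symbols * orig_bits = 1001 * 8 = 8008 bits
compressed_size = n_symbols * avg_code_len = 1001 * 2.0 = 2002.0 bits
ratio = original_size / compressed_size = 8008 / 2002.0 = 4.0

Compression ratio = 4.0


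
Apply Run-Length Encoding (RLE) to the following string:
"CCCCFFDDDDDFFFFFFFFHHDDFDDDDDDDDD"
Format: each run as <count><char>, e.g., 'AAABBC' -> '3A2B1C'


Scanning runs left to right:
  i=0: run of 'C' x 4 -> '4C'
  i=4: run of 'F' x 2 -> '2F'
  i=6: run of 'D' x 5 -> '5D'
  i=11: run of 'F' x 8 -> '8F'
  i=19: run of 'H' x 2 -> '2H'
  i=21: run of 'D' x 2 -> '2D'
  i=23: run of 'F' x 1 -> '1F'
  i=24: run of 'D' x 9 -> '9D'

RLE = 4C2F5D8F2H2D1F9D


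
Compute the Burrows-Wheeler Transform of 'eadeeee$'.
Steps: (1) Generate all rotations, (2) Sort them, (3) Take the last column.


Rotations (sorted):
  0: $eadeeee -> last char: e
  1: adeeee$e -> last char: e
  2: deeee$ea -> last char: a
  3: e$eadeee -> last char: e
  4: eadeeee$ -> last char: $
  5: ee$eadee -> last char: e
  6: eee$eade -> last char: e
  7: eeee$ead -> last char: d


BWT = eeae$eed


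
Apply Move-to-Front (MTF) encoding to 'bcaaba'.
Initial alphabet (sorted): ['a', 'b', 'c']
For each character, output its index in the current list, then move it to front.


MTF encoding:
'b': index 1 in ['a', 'b', 'c'] -> ['b', 'a', 'c']
'c': index 2 in ['b', 'a', 'c'] -> ['c', 'b', 'a']
'a': index 2 in ['c', 'b', 'a'] -> ['a', 'c', 'b']
'a': index 0 in ['a', 'c', 'b'] -> ['a', 'c', 'b']
'b': index 2 in ['a', 'c', 'b'] -> ['b', 'a', 'c']
'a': index 1 in ['b', 'a', 'c'] -> ['a', 'b', 'c']


Output: [1, 2, 2, 0, 2, 1]


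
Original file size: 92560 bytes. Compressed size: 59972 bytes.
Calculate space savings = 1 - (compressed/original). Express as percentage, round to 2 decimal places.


ratio = compressed/original = 59972/92560 = 0.647926
savings = 1 - ratio = 1 - 0.647926 = 0.352074
as a percentage: 0.352074 * 100 = 35.21%

Space savings = 1 - 59972/92560 = 35.21%


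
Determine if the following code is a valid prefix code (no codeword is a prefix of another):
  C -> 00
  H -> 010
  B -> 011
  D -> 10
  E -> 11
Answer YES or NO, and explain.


Checking each pair (does one codeword prefix another?):
  C='00' vs H='010': no prefix
  C='00' vs B='011': no prefix
  C='00' vs D='10': no prefix
  C='00' vs E='11': no prefix
  H='010' vs C='00': no prefix
  H='010' vs B='011': no prefix
  H='010' vs D='10': no prefix
  H='010' vs E='11': no prefix
  B='011' vs C='00': no prefix
  B='011' vs H='010': no prefix
  B='011' vs D='10': no prefix
  B='011' vs E='11': no prefix
  D='10' vs C='00': no prefix
  D='10' vs H='010': no prefix
  D='10' vs B='011': no prefix
  D='10' vs E='11': no prefix
  E='11' vs C='00': no prefix
  E='11' vs H='010': no prefix
  E='11' vs B='011': no prefix
  E='11' vs D='10': no prefix
No violation found over all pairs.

YES -- this is a valid prefix code. No codeword is a prefix of any other codeword.


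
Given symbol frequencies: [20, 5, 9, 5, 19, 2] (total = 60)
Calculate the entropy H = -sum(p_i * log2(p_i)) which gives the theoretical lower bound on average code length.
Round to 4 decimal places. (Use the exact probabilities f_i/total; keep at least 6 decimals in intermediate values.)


Per-symbol terms -p_i * log2(p_i) with p_i = f_i/60:
  p = 20/60 = 0.333333: log2(p) = -1.584963, -p*log2(p) = 0.528321
  p = 5/60 = 0.083333: log2(p) = -3.584963, -p*log2(p) = 0.298747
  p = 9/60 = 0.150000: log2(p) = -2.736966, -p*log2(p) = 0.410545
  p = 5/60 = 0.083333: log2(p) = -3.584963, -p*log2(p) = 0.298747
  p = 19/60 = 0.316667: log2(p) = -1.658963, -p*log2(p) = 0.525338
  p = 2/60 = 0.033333: log2(p) = -4.906891, -p*log2(p) = 0.163563
H = 0.528321 + 0.298747 + 0.410545 + 0.298747 + 0.525338 + 0.163563 = 2.225261

H = 2.2253 bits/symbol


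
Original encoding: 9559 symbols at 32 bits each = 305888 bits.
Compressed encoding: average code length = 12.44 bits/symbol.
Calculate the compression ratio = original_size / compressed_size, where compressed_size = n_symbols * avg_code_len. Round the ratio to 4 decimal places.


original_size = n_symbols * orig_bits = 9559 * 32 = 305888 bits
compressed_size = n_symbols * avg_code_len = 9559 * 12.44 = 118913.96 bits
ratio = original_size / compressed_size = 305888 / 118913.96 = 2.5723

Compression ratio = 2.5723


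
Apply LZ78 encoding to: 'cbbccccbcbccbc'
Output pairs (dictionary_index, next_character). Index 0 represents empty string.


LZ78 encoding steps:
Dictionary: {0: ''}
Step 1: w='' (idx 0), next='c' -> output (0, 'c'), add 'c' as idx 1
Step 2: w='' (idx 0), next='b' -> output (0, 'b'), add 'b' as idx 2
Step 3: w='b' (idx 2), next='c' -> output (2, 'c'), add 'bc' as idx 3
Step 4: w='c' (idx 1), next='c' -> output (1, 'c'), add 'cc' as idx 4
Step 5: w='c' (idx 1), next='b' -> output (1, 'b'), add 'cb' as idx 5
Step 6: w='cb' (idx 5), next='c' -> output (5, 'c'), add 'cbc' as idx 6
Step 7: w='cbc' (idx 6), end of input -> output (6, '')


Encoded: [(0, 'c'), (0, 'b'), (2, 'c'), (1, 'c'), (1, 'b'), (5, 'c'), (6, '')]


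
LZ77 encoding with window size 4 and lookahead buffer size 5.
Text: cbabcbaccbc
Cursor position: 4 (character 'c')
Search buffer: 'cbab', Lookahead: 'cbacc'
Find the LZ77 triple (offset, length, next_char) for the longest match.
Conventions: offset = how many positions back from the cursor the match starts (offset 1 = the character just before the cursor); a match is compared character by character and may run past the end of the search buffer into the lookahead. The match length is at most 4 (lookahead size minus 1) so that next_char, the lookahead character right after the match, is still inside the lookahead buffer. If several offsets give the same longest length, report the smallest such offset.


Try each offset into the search buffer:
  offset=1 (pos 3, char 'b'): match length 0
  offset=2 (pos 2, char 'a'): match length 0
  offset=3 (pos 1, char 'b'): match length 0
  offset=4 (pos 0, char 'c'): match length 3
Longest match has length 3 at offset 4.
next_char = character at position 4 + 3 = 7 -> 'c'

Best match: offset=4, length=3 (matching 'cba' starting at position 0)
LZ77 triple: (4, 3, 'c')


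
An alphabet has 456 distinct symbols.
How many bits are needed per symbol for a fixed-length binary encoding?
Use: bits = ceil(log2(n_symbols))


log2(456) = 8.8329
Bracket: 2^8 = 256 < 456 <= 2^9 = 512
So ceil(log2(456)) = 9

bits = ceil(log2(456)) = ceil(8.8329) = 9 bits


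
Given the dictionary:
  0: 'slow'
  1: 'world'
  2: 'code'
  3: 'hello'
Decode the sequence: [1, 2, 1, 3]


Look up each index in the dictionary:
  1 -> 'world'
  2 -> 'code'
  1 -> 'world'
  3 -> 'hello'

Decoded: "world code world hello"


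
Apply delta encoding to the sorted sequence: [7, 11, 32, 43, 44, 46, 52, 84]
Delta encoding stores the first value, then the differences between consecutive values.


First value: 7
Deltas:
  11 - 7 = 4
  32 - 11 = 21
  43 - 32 = 11
  44 - 43 = 1
  46 - 44 = 2
  52 - 46 = 6
  84 - 52 = 32


Delta encoded: [7, 4, 21, 11, 1, 2, 6, 32]


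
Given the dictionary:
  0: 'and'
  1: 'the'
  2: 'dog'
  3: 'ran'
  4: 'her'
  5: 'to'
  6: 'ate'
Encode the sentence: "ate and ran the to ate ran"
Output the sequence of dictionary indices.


Look up each word in the dictionary:
  'ate' -> 6
  'and' -> 0
  'ran' -> 3
  'the' -> 1
  'to' -> 5
  'ate' -> 6
  'ran' -> 3

Encoded: [6, 0, 3, 1, 5, 6, 3]


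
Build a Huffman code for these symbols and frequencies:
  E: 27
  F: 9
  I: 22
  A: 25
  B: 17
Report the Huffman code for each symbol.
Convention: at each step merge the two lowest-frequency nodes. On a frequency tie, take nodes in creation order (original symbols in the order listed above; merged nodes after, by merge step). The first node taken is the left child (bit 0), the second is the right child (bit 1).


Huffman tree construction:
Step 1: Merge F(9) + B(17) = 26
Step 2: Merge I(22) + A(25) = 47
Step 3: Merge (F+B)(26) + E(27) = 53
Step 4: Merge (I+A)(47) + ((F+B)+E)(53) = 100
Read each symbol's code off the tree from the root (left child = 0, right child = 1).

Codes:
  E: 11 (length 2)
  F: 100 (length 3)
  I: 00 (length 2)
  A: 01 (length 2)
  B: 101 (length 3)
Average code length: 226/100 = 2.2600 bits/symbol


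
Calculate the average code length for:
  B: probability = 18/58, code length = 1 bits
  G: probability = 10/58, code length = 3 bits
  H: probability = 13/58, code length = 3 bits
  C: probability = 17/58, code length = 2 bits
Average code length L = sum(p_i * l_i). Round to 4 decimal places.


Weighted contributions p_i * l_i:
  B: (18/58) * 1 = 18/58
  G: (10/58) * 3 = 30/58
  H: (13/58) * 3 = 39/58
  C: (17/58) * 2 = 34/58
Sum = (18 + 30 + 39 + 34)/58 = 121/58

L = 121/58 = 2.0862 bits/symbol


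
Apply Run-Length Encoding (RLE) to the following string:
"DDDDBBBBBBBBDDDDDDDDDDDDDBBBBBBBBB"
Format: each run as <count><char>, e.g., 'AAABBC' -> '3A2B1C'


Scanning runs left to right:
  i=0: run of 'D' x 4 -> '4D'
  i=4: run of 'B' x 8 -> '8B'
  i=12: run of 'D' x 13 -> '13D'
  i=25: run of 'B' x 9 -> '9B'

RLE = 4D8B13D9B


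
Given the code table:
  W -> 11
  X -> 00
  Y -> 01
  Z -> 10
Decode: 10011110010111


Decoding:
10 -> Z
01 -> Y
11 -> W
10 -> Z
01 -> Y
01 -> Y
11 -> W


Result: ZYWZYYW


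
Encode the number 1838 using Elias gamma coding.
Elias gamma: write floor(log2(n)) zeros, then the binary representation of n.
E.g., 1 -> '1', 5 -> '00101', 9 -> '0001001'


num_bits = floor(log2(1838)) + 1 = 11
leading_zeros = num_bits - 1 = 10
binary(1838) = 11100101110

Elias gamma(1838) = '0000000000' + '11100101110' = 000000000011100101110 (21 bits)


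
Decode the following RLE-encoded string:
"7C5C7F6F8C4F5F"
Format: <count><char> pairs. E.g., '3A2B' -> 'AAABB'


Expanding each <count><char> pair:
  7C -> 'CCCCCCC'
  5C -> 'CCCCC'
  7F -> 'FFFFFFF'
  6F -> 'FFFFFF'
  8C -> 'CCCCCCCC'
  4F -> 'FFFF'
  5F -> 'FFFFF'

Decoded = CCCCCCCCCCCCFFFFFFFFFFFFFCCCCCCCCFFFFFFFFF
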